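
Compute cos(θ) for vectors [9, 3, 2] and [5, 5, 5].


A·B = 9·5 + 3·5 + 2·5 = 70
‖A‖ = √94 = 9.6954, ‖B‖ = √75 = 8.6603
cos = 70/(√94·√75) = 70/√7050 = 0.8337

0.8337


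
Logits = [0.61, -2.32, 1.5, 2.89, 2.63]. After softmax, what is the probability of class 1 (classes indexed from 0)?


Exponentials: e^0.61=1.8404, e^-2.32=0.0983, e^1.5=4.4817, e^2.89=17.9933, e^2.63=13.8738
Sum = 38.2875
Softmax = [0.0481, 0.0026, 0.1171, 0.47, 0.3624]
p[1] = 0.0983/38.2875 = 0.0026

0.0026


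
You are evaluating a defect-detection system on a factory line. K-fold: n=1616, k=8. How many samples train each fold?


Fold size = 1616/8 = 202
Training per fold = 1616 - 202 = 1414

1414


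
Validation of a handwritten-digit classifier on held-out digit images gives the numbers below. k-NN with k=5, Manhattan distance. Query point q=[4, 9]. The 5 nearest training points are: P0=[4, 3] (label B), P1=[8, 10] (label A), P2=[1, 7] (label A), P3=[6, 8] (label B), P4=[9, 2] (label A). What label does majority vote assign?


d(q,P0) = 6  (label B)
d(q,P1) = 5  (label A)
d(q,P2) = 5  (label A)
d(q,P3) = 3  (label B)
d(q,P4) = 12  (label A)
Votes: A=3, B=2
Majority → A

A


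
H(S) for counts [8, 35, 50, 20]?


Probabilities: [8/113, 35/113, 50/113, 20/113] ≈ [0.0708, 0.3097, 0.4425, 0.177]
H = -((8/113)·log₂(8/113) + (35/113)·log₂(35/113) + (50/113)·log₂(50/113) + (20/113)·log₂(20/113))
  = 1.7568 bits

1.7568 bits


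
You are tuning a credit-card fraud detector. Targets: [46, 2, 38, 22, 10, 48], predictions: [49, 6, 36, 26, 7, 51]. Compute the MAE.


Absolute errors: |46-49|=3, |2-6|=4, |38-36|=2, |22-26|=4, |10-7|=3, |48-51|=3
Sum = 19
MAE = 19/6 = 19/6

19/6


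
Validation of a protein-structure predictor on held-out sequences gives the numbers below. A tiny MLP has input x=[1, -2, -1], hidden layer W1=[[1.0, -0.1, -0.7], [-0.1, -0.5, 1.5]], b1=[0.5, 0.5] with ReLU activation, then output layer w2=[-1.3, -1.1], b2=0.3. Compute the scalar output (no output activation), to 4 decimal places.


z1[0] = (1.0)·(1) + (-0.1)·(-2) + (-0.7)·(-1) + 0.5 = 2.4
z1[1] = (-0.1)·(1) + (-0.5)·(-2) + (1.5)·(-1) + 0.5 = -0.1
h = ReLU(z1) = [2.4, 0.0]
output = (-1.3)·(2.4) + (-1.1)·(0.0) + 0.3 = -2.82

-2.82


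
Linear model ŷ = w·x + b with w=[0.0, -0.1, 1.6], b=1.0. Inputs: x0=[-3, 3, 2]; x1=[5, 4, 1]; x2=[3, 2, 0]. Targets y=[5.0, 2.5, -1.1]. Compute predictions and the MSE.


ŷ0 = (0.0)·(-3) + (-0.1)·(3) + (1.6)·(2) + 1.0 = 3.9
ŷ1 = (0.0)·(5) + (-0.1)·(4) + (1.6)·(1) + 1.0 = 2.2
ŷ2 = (0.0)·(3) + (-0.1)·(2) + (1.6)·(0) + 1.0 = 0.8
errors² = [1.21, 0.09, 3.61]
MSE = 4.9100/3 = 1.6367

1.6367


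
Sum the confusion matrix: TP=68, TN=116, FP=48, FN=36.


Total = TP + TN + FP + FN
= 68 + 116 + 48 + 36
= 268
(Predicted positive: 116, predicted negative: 152)

268


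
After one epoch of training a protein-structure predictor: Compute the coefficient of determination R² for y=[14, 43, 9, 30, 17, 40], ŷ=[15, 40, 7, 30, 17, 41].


ȳ = 25.5
SS_res = Σ(y-ŷ)² = 15
SS_tot = Σ(y-ȳ)² = 1013.5
R² = 1 - SS_res/SS_tot = 1 - 0.0148 = 0.9852

0.9852


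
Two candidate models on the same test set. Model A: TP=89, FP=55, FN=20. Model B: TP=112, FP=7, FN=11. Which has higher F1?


Model A: P=89/144=0.6181, R=89/109=0.8165, F1=2PR/(P+R)=2TP/(2TP+FP+FN)=178/253=0.7036
Model B: P=112/119=0.9412, R=112/123=0.9106, F1=2PR/(P+R)=2TP/(2TP+FP+FN)=224/242=0.9256
0.7036 < 0.9256 → Model B

Model B


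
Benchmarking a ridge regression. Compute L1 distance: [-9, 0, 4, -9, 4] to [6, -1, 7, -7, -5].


d = |-9-6| + |0+ 1| + |4-7| + |-9+ 7| + |4+ 5|
  = 15 + 1 + 3 + 2 + 9
  = 30

30


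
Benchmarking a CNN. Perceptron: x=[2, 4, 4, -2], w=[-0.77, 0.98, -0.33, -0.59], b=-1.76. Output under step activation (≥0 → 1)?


z = (2)·(-0.77) + (4)·(0.98) + (4)·(-0.33) + (-2)·(-0.59) - 1.76
  = 0.48
step(z) = 1 (z≥0)

1


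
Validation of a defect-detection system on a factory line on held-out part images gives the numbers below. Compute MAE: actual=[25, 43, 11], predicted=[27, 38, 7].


Absolute errors: |25-27|=2, |43-38|=5, |11-7|=4
Sum = 11
MAE = 11/3 = 11/3

11/3


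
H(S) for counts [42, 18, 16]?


Probabilities: [42/76, 18/76, 16/76] ≈ [0.5526, 0.2368, 0.2105]
H = -((42/76)·log₂(42/76) + (18/76)·log₂(18/76) + (16/76)·log₂(16/76))
  = 1.4382 bits

1.4382 bits


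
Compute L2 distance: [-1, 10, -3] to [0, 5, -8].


d = √((-1-0)² + (10-5)² + (-3+ 8)²)
  = √(1 + 25 + 25)
  = √51 = 7.1414

7.1414


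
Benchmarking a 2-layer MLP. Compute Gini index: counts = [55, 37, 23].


Probabilities: [55/115, 37/115, 23/115] ≈ [0.4783, 0.3217, 0.2]
Σpᵢ² = (3025 + 1369 + 529)/115² = 4923/13225
Gini = 1 - Σpᵢ² = 1 - 4923/13225 = 0.6278

0.6278


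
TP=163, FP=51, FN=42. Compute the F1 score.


Precision = 163/214 = 0.7617
Recall = 163/205 = 0.7951
F1 = 2·P·R/(P+R) = 2·TP/(2·TP+FP+FN) = 326/(326+51+42) = 326/419 = 0.778

0.778


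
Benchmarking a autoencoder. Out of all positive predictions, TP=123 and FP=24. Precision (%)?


Precision = TP/(TP+FP)
= 123/(123+24)
= 123/147 = 83.67%

83.67%


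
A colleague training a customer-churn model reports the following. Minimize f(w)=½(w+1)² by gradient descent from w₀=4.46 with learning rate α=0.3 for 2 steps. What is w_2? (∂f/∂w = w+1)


step 1: grad = 4.46+1 = 5.46; w = 4.46 - 0.3·(5.46) = 2.822
step 2: grad = 2.822+1 = 3.822; w = 2.822 - 0.3·(3.822) = 1.6754

1.6754


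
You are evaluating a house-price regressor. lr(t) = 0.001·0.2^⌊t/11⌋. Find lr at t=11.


n_drops = ⌊11/11⌋ = 1
lr = 0.001·0.2^1 = 0.001·0.2 = 0.0002

0.0002


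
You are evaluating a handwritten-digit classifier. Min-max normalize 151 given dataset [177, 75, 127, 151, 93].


min=75, max=177
(151-75)/(177-75) = 76/102 = 0.7451

0.7451


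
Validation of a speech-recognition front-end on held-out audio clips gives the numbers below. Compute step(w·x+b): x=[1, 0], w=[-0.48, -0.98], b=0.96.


z = (1)·(-0.48) + (0)·(-0.98) + 0.96
  = 0.48
step(z) = 1 (z≥0)

1


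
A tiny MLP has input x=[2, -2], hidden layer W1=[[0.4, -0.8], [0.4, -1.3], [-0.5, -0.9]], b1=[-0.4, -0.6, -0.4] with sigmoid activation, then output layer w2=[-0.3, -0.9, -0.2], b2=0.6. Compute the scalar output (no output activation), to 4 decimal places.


z1[0] = (0.4)·(2) + (-0.8)·(-2) - 0.4 = 2.0
z1[1] = (0.4)·(2) + (-1.3)·(-2) - 0.6 = 2.8
z1[2] = (-0.5)·(2) + (-0.9)·(-2) - 0.4 = 0.4
h = sigmoid(z1) = [0.8808, 0.9427, 0.5987]
output = (-0.3)·(0.8808) + (-0.9)·(0.9427) + (-0.2)·(0.5987) + 0.6 = -0.6324

-0.6324


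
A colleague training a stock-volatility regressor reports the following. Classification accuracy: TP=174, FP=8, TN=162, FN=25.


Accuracy = (TP+TN)/(TP+TN+FP+FN)
= (174+162)/(369)
= 336/369 = 91.06%

91.06%


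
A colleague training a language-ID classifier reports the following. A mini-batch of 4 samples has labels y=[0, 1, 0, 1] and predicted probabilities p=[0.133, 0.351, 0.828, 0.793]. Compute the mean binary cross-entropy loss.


L[0] = -ln(1-0.133) = -ln(0.867) = 0.1427
L[1] = -ln(0.351) = 1.047
L[2] = -ln(1-0.828) = -ln(0.172) = 1.7603
L[3] = -ln(0.793) = 0.2319
mean = (0.1427 + 1.047 + 1.7603 + 0.2319)/4 = 0.7955

0.7955


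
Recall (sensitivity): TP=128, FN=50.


Recall = TP/(TP+FN)
= 128/(128+50)
= 128/178 = 71.91%

71.91%


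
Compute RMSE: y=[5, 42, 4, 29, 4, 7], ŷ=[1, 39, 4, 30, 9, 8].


MSE = 52/6 = 8.6667
RMSE = √(52/6) = 2.9439

2.9439


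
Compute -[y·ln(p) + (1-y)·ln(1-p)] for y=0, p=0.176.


BCE = -[y·ln(p) + (1-y)·ln(1-p)]
= -0 - 1·ln(1-0.176)
= -ln(0.824) = 0.1936

0.1936


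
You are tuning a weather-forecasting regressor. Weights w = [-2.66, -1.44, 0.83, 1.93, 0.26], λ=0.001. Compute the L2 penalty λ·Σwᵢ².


‖w‖₂² = (-2.66)² + (-1.44)² + (0.83)² + (1.93)² + (0.26)²
     = 7.0756 + 2.0736 + 0.6889 + 3.7249 + 0.0676
     = 13.6306
λ·‖w‖₂² = 0.001·13.6306 = 0.013631

0.013631


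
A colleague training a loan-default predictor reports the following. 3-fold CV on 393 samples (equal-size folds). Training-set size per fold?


Fold size = 393/3 = 131
Training per fold = 393 - 131 = 262

262


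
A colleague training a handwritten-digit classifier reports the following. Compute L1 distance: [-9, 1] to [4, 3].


d = |-9-4| + |1-3|
  = 13 + 2
  = 15

15


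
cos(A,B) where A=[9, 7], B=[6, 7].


A·B = 9·6 + 7·7 = 103
‖A‖ = √130 = 11.4018, ‖B‖ = √85 = 9.2195
cos = 103/(√130·√85) = 103/√11050 = 0.9798

0.9798


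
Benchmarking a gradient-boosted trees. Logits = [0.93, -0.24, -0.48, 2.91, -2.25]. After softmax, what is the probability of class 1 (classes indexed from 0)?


Exponentials: e^0.93=2.5345, e^-0.24=0.7866, e^-0.48=0.6188, e^2.91=18.3568, e^-2.25=0.1054
Sum = 22.4021
Softmax = [0.1131, 0.0351, 0.0276, 0.8194, 0.0047]
p[1] = 0.7866/22.4021 = 0.0351

0.0351


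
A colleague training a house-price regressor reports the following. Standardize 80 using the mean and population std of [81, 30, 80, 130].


μ = 80.25, σ = 35.358
z = (80 - 80.25)/35.358 = -0.0071

-0.0071


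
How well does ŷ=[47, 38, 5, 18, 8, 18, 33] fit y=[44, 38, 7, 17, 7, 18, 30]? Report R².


ȳ = 23
SS_res = Σ(y-ŷ)² = 24
SS_tot = Σ(y-ȳ)² = 1288
R² = 1 - SS_res/SS_tot = 1 - 0.0186 = 0.9814

0.9814


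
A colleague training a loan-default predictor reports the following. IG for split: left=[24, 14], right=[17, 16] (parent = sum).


Parent = [41, 30], H_parent = 0.9826
H_left = 0.9495 (n=38), H_right = 0.9993 (n=33)
H_children = (38/71)·0.9495 + (33/71)·0.9993 = 0.9726
IG = 0.9826 - 0.9726 = 0.01

0.01


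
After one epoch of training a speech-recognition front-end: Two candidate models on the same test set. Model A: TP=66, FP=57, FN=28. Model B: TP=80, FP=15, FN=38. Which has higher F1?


Model A: P=66/123=0.5366, R=66/94=0.7021, F1=2PR/(P+R)=2TP/(2TP+FP+FN)=132/217=0.6083
Model B: P=80/95=0.8421, R=80/118=0.678, F1=2PR/(P+R)=2TP/(2TP+FP+FN)=160/213=0.7512
0.6083 < 0.7512 → Model B

Model B


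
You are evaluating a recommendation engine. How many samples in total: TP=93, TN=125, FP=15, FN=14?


Total = TP + TN + FP + FN
= 93 + 125 + 15 + 14
= 247
(Predicted positive: 108, predicted negative: 139)

247


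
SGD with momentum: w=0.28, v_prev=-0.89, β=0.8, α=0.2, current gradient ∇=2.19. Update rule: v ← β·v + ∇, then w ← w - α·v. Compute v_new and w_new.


v_new = 0.8·-0.89 + 2.19 = -0.712 + 2.19 = 1.478
w_new = 0.28 - 0.2·1.478 = 0.28 - 0.2956 = -0.0156

v_new=1.478, w_new=-0.0156


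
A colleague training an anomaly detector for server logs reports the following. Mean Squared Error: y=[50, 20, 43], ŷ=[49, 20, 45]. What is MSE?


Squared errors: (50-49)²=1, (20-20)²=0, (43-45)²=4
Sum = 5
MSE = 5/3 = 5/3

5/3


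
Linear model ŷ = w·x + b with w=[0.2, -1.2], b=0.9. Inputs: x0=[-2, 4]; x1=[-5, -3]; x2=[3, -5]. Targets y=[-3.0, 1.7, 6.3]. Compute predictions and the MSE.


ŷ0 = (0.2)·(-2) + (-1.2)·(4) + 0.9 = -4.3
ŷ1 = (0.2)·(-5) + (-1.2)·(-3) + 0.9 = 3.5
ŷ2 = (0.2)·(3) + (-1.2)·(-5) + 0.9 = 7.5
errors² = [1.69, 3.24, 1.44]
MSE = 6.3700/3 = 2.1233

2.1233


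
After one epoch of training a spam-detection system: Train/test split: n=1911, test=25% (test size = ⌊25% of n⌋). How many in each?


Test = ⌊1911·25/100⌋ = 477
Train = 1911 - 477 = 1434

Train: 1434, Test: 477


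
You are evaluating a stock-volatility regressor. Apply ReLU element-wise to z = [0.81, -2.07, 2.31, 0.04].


ReLU(0.81) = max(0, 0.81) = 0.81
ReLU(-2.07) = max(0, -2.07) = 0.0
ReLU(2.31) = max(0, 2.31) = 2.31
ReLU(0.04) = max(0, 0.04) = 0.04
result = [0.81, 0.0, 2.31, 0.04]

[0.81, 0.0, 2.31, 0.04]


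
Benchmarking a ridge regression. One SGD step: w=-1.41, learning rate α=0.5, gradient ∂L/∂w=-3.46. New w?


w_new = w - α·∇
= -1.41 - 0.5·-3.46
= -1.41 + 1.73
= 0.32

0.32


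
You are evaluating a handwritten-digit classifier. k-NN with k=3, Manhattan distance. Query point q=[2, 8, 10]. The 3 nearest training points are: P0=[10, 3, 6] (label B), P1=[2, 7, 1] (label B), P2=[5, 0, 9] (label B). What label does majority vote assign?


d(q,P0) = 17  (label B)
d(q,P1) = 10  (label B)
d(q,P2) = 12  (label B)
Votes: A=0, B=3
Majority → B

B


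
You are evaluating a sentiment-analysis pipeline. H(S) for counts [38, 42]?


Probabilities: [38/80, 42/80] ≈ [0.475, 0.525]
H = -((38/80)·log₂(38/80) + (42/80)·log₂(42/80))
  = 0.9982 bits

0.9982 bits


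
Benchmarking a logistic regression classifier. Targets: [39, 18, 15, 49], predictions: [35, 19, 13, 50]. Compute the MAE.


Absolute errors: |39-35|=4, |18-19|=1, |15-13|=2, |49-50|=1
Sum = 8
MAE = 8/4 = 2

2


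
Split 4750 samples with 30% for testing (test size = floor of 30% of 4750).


Test = ⌊4750·30/100⌋ = 1425
Train = 4750 - 1425 = 3325

Train: 3325, Test: 1425


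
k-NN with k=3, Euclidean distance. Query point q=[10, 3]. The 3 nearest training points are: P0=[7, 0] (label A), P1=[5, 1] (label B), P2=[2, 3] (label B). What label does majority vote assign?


d(q,P0) = 4.2426  (label A)
d(q,P1) = 5.3852  (label B)
d(q,P2) = 8.0  (label B)
Votes: A=1, B=2
Majority → B

B


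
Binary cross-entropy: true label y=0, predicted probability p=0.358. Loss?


BCE = -[y·ln(p) + (1-y)·ln(1-p)]
= -0 - 1·ln(1-0.358)
= -ln(0.642) = 0.4432

0.4432


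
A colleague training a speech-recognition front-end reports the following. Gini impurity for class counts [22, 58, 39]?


Probabilities: [22/119, 58/119, 39/119] ≈ [0.1849, 0.4874, 0.3277]
Σpᵢ² = (484 + 3364 + 1521)/119² = 5369/14161
Gini = 1 - Σpᵢ² = 1 - 5369/14161 = 0.6209

0.6209


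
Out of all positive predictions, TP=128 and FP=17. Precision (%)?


Precision = TP/(TP+FP)
= 128/(128+17)
= 128/145 = 88.28%

88.28%


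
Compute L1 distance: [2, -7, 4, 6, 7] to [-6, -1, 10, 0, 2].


d = |2+ 6| + |-7+ 1| + |4-10| + |6-0| + |7-2|
  = 8 + 6 + 6 + 6 + 5
  = 31

31


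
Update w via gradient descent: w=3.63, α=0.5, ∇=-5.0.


w_new = w - α·∇
= 3.63 - 0.5·-5.0
= 3.63 + 2.5
= 6.13

6.13


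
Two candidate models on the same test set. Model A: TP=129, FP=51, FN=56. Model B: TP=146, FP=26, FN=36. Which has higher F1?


Model A: P=129/180=0.7167, R=129/185=0.6973, F1=2PR/(P+R)=2TP/(2TP+FP+FN)=258/365=0.7068
Model B: P=146/172=0.8488, R=146/182=0.8022, F1=2PR/(P+R)=2TP/(2TP+FP+FN)=292/354=0.8249
0.7068 < 0.8249 → Model B

Model B


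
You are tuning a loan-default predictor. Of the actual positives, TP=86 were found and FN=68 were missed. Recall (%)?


Recall = TP/(TP+FN)
= 86/(86+68)
= 86/154 = 55.84%

55.84%


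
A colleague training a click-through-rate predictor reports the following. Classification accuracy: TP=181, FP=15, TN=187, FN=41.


Accuracy = (TP+TN)/(TP+TN+FP+FN)
= (181+187)/(424)
= 368/424 = 86.79%

86.79%


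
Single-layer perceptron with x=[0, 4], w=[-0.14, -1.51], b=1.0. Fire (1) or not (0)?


z = (0)·(-0.14) + (4)·(-1.51) + 1.0
  = -5.04
step(z) = 0 (z<0)

0


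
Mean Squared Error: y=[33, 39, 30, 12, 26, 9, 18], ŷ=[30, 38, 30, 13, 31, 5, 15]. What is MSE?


Squared errors: (33-30)²=9, (39-38)²=1, (30-30)²=0, (12-13)²=1, (26-31)²=25, (9-5)²=16, (18-15)²=9
Sum = 61
MSE = 61/7 = 61/7

61/7


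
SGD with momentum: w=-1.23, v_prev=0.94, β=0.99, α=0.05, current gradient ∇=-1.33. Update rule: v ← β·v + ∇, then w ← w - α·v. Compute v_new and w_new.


v_new = 0.99·0.94 - 1.33 = 0.9306 - 1.33 = -0.3994
w_new = -1.23 - 0.05·-0.3994 = -1.23 + 0.01997 = -1.21003

v_new=-0.3994, w_new=-1.21003


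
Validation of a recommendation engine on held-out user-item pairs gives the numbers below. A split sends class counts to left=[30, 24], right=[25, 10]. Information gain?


Parent = [55, 34], H_parent = 0.9595
H_left = 0.9911 (n=54), H_right = 0.8631 (n=35)
H_children = (54/89)·0.9911 + (35/89)·0.8631 = 0.9408
IG = 0.9595 - 0.9408 = 0.0187

0.0187


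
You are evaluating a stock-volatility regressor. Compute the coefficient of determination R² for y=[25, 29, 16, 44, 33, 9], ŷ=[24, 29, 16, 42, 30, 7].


ȳ = 26
SS_res = Σ(y-ŷ)² = 18
SS_tot = Σ(y-ȳ)² = 772
R² = 1 - SS_res/SS_tot = 1 - 0.0233 = 0.9767

0.9767


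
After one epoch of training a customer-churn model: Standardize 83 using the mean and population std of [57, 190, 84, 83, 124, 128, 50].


μ = 102.2857, σ = 45.2255
z = (83 - 102.2857)/45.2255 = -0.4264

-0.4264


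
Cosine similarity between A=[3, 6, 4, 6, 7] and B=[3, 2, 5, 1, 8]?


A·B = 3·3 + 6·2 + 4·5 + 6·1 + 7·8 = 103
‖A‖ = √146 = 12.083, ‖B‖ = √103 = 10.1489
cos = 103/(√146·√103) = 103/√15038 = 0.8399

0.8399


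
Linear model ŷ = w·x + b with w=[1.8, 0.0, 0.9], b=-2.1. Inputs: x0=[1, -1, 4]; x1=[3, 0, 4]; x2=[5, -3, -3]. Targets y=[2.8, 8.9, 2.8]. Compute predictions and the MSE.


ŷ0 = (1.8)·(1) + (0.0)·(-1) + (0.9)·(4) - 2.1 = 3.3
ŷ1 = (1.8)·(3) + (0.0)·(0) + (0.9)·(4) - 2.1 = 6.9
ŷ2 = (1.8)·(5) + (0.0)·(-3) + (0.9)·(-3) - 2.1 = 4.2
errors² = [0.25, 4.0, 1.96]
MSE = 6.2100/3 = 2.07

2.07


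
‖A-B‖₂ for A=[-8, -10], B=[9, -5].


d = √((-8-9)² + (-10+ 5)²)
  = √(289 + 25)
  = √314 = 17.72

17.72


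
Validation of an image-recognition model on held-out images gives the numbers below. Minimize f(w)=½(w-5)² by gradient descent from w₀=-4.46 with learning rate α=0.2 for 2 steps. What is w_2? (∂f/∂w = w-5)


step 1: grad = -4.46-5 = -9.46; w = -4.46 - 0.2·(-9.46) = -2.568
step 2: grad = -2.568-5 = -7.568; w = -2.568 - 0.2·(-7.568) = -1.0544

-1.0544


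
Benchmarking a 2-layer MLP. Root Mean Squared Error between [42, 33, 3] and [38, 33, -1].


MSE = 32/3 = 10.6667
RMSE = √(32/3) = 3.266

3.266


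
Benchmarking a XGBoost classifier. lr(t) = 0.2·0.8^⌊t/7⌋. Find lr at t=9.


n_drops = ⌊9/7⌋ = 1
lr = 0.2·0.8^1 = 0.2·0.8 = 0.16

0.16


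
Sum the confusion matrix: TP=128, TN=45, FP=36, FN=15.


Total = TP + TN + FP + FN
= 128 + 45 + 36 + 15
= 224
(Predicted positive: 164, predicted negative: 60)

224


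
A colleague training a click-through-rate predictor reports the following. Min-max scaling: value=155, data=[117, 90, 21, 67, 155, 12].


min=12, max=155
(155-12)/(155-12) = 143/143 = 1.0

1.0


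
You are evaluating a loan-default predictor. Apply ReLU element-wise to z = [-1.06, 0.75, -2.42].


ReLU(-1.06) = max(0, -1.06) = 0.0
ReLU(0.75) = max(0, 0.75) = 0.75
ReLU(-2.42) = max(0, -2.42) = 0.0
result = [0.0, 0.75, 0.0]

[0.0, 0.75, 0.0]


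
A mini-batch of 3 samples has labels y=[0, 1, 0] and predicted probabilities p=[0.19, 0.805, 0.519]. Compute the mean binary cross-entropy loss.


L[0] = -ln(1-0.19) = -ln(0.81) = 0.2107
L[1] = -ln(0.805) = 0.2169
L[2] = -ln(1-0.519) = -ln(0.481) = 0.7319
mean = (0.2107 + 0.2169 + 0.7319)/3 = 0.3865

0.3865


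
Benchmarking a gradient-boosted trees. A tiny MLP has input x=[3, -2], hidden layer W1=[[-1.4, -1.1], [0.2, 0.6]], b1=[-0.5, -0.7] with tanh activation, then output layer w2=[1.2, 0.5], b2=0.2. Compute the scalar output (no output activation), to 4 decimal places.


z1[0] = (-1.4)·(3) + (-1.1)·(-2) - 0.5 = -2.5
z1[1] = (0.2)·(3) + (0.6)·(-2) - 0.7 = -1.3
h = tanh(z1) = [-0.9866, -0.8617]
output = (1.2)·(-0.9866) + (0.5)·(-0.8617) + 0.2 = -1.4148

-1.4148


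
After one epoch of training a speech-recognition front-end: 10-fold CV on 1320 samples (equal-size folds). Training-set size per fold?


Fold size = 1320/10 = 132
Training per fold = 1320 - 132 = 1188

1188


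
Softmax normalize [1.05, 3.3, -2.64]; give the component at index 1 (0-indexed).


Exponentials: e^1.05=2.8577, e^3.3=27.1126, e^-2.64=0.0714
Sum = 30.0417
Softmax = [0.0951, 0.9025, 0.0024]
p[1] = 27.1126/30.0417 = 0.9025

0.9025


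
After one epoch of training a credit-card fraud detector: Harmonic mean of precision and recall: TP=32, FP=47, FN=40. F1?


Precision = 32/79 = 0.4051
Recall = 32/72 = 0.4444
F1 = 2·P·R/(P+R) = 2·TP/(2·TP+FP+FN) = 64/(64+47+40) = 64/151 = 0.4238

0.4238


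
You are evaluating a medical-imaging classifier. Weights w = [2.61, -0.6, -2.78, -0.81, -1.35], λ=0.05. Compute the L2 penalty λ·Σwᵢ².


‖w‖₂² = (2.61)² + (-0.6)² + (-2.78)² + (-0.81)² + (-1.35)²
     = 6.8121 + 0.36 + 7.7284 + 0.6561 + 1.8225
     = 17.3791
λ·‖w‖₂² = 0.05·17.3791 = 0.868955

0.868955


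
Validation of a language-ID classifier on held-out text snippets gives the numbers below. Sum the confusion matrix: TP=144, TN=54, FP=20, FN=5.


Total = TP + TN + FP + FN
= 144 + 54 + 20 + 5
= 223
(Predicted positive: 164, predicted negative: 59)

223


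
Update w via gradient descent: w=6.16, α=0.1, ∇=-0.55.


w_new = w - α·∇
= 6.16 - 0.1·-0.55
= 6.16 + 0.055
= 6.215

6.215


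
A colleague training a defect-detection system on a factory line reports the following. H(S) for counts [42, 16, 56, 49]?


Probabilities: [42/163, 16/163, 56/163, 49/163] ≈ [0.2577, 0.0982, 0.3436, 0.3006]
H = -((42/163)·log₂(42/163) + (16/163)·log₂(16/163) + (56/163)·log₂(56/163) + (49/163)·log₂(49/163))
  = 1.8836 bits

1.8836 bits


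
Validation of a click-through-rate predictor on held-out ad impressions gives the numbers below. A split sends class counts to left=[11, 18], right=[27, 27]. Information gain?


Parent = [38, 45], H_parent = 0.9949
H_left = 0.9576 (n=29), H_right = 1 (n=54)
H_children = (29/83)·0.9576 + (54/83)·1 = 0.9852
IG = 0.9949 - 0.9852 = 0.0097

0.0097


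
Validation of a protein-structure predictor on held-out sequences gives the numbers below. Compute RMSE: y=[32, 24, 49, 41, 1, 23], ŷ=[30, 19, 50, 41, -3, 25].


MSE = 50/6 = 8.3333
RMSE = √(50/6) = 2.8868

2.8868


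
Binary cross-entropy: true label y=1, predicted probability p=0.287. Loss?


BCE = -[y·ln(p) + (1-y)·ln(1-p)]
= -1·ln(0.287) - 0
= -ln(0.287) = 1.2483

1.2483


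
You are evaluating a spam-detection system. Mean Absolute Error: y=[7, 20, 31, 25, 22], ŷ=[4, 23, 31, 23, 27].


Absolute errors: |7-4|=3, |20-23|=3, |31-31|=0, |25-23|=2, |22-27|=5
Sum = 13
MAE = 13/5 = 13/5

13/5


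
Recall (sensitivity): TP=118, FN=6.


Recall = TP/(TP+FN)
= 118/(118+6)
= 118/124 = 95.16%

95.16%


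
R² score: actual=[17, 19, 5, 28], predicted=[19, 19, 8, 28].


ȳ = 17.25
SS_res = Σ(y-ŷ)² = 13
SS_tot = Σ(y-ȳ)² = 268.75
R² = 1 - SS_res/SS_tot = 1 - 0.0484 = 0.9516

0.9516


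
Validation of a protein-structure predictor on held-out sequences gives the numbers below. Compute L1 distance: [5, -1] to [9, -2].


d = |5-9| + |-1+ 2|
  = 4 + 1
  = 5

5


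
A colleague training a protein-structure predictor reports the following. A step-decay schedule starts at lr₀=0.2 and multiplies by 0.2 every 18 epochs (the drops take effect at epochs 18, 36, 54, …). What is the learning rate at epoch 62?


n_drops = ⌊62/18⌋ = 3
lr = 0.2·0.2^3 = 0.2·0.008 = 0.0016

0.0016


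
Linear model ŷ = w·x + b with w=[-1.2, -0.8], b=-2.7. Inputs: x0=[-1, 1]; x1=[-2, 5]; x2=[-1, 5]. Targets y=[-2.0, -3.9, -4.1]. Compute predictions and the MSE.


ŷ0 = (-1.2)·(-1) + (-0.8)·(1) - 2.7 = -2.3
ŷ1 = (-1.2)·(-2) + (-0.8)·(5) - 2.7 = -4.3
ŷ2 = (-1.2)·(-1) + (-0.8)·(5) - 2.7 = -5.5
errors² = [0.09, 0.16, 1.96]
MSE = 2.2100/3 = 0.7367

0.7367


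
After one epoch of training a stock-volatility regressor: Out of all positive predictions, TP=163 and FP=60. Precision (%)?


Precision = TP/(TP+FP)
= 163/(163+60)
= 163/223 = 73.09%

73.09%


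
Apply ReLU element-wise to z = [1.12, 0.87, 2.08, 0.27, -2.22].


ReLU(1.12) = max(0, 1.12) = 1.12
ReLU(0.87) = max(0, 0.87) = 0.87
ReLU(2.08) = max(0, 2.08) = 2.08
ReLU(0.27) = max(0, 0.27) = 0.27
ReLU(-2.22) = max(0, -2.22) = 0.0
result = [1.12, 0.87, 2.08, 0.27, 0.0]

[1.12, 0.87, 2.08, 0.27, 0.0]


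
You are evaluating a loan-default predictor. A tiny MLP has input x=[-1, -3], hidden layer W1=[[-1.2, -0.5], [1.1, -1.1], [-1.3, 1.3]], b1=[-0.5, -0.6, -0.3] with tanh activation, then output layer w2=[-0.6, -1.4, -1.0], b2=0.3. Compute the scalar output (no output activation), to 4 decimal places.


z1[0] = (-1.2)·(-1) + (-0.5)·(-3) - 0.5 = 2.2
z1[1] = (1.1)·(-1) + (-1.1)·(-3) - 0.6 = 1.6
z1[2] = (-1.3)·(-1) + (1.3)·(-3) - 0.3 = -2.9
h = tanh(z1) = [0.9757, 0.9217, -0.994]
output = (-0.6)·(0.9757) + (-1.4)·(0.9217) + (-1.0)·(-0.994) + 0.3 = -0.5818

-0.5818


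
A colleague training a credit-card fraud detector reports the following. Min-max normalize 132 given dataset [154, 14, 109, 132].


min=14, max=154
(132-14)/(154-14) = 118/140 = 0.8429

0.8429


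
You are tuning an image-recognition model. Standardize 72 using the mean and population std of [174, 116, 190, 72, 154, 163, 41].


μ = 130, σ = 51.661
z = (72 - 130)/51.661 = -1.1227

-1.1227


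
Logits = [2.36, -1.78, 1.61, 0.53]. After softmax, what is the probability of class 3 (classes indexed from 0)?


Exponentials: e^2.36=10.591, e^-1.78=0.1686, e^1.61=5.0028, e^0.53=1.6989
Sum = 17.4613
Softmax = [0.6065, 0.0097, 0.2865, 0.0973]
p[3] = 1.6989/17.4613 = 0.0973

0.0973


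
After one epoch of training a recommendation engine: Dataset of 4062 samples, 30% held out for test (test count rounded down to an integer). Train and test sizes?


Test = ⌊4062·30/100⌋ = 1218
Train = 4062 - 1218 = 2844

Train: 2844, Test: 1218


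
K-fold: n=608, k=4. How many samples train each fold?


Fold size = 608/4 = 152
Training per fold = 608 - 152 = 456

456


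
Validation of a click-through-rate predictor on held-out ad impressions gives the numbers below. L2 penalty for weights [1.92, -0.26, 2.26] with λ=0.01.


‖w‖₂² = (1.92)² + (-0.26)² + (2.26)²
     = 3.6864 + 0.0676 + 5.1076
     = 8.8616
λ·‖w‖₂² = 0.01·8.8616 = 0.088616

0.088616


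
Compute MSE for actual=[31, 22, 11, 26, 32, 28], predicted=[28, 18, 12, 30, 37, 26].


Squared errors: (31-28)²=9, (22-18)²=16, (11-12)²=1, (26-30)²=16, (32-37)²=25, (28-26)²=4
Sum = 71
MSE = 71/6 = 71/6

71/6


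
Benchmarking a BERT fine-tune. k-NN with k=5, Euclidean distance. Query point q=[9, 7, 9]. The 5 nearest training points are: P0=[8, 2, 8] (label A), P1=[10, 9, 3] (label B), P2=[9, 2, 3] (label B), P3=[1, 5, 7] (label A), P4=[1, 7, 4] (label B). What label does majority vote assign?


d(q,P0) = 5.1962  (label A)
d(q,P1) = 6.4031  (label B)
d(q,P2) = 7.8102  (label B)
d(q,P3) = 8.4853  (label A)
d(q,P4) = 9.434  (label B)
Votes: A=2, B=3
Majority → B

B


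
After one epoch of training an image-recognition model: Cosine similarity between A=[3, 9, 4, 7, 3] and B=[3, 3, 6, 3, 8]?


A·B = 3·3 + 9·3 + 4·6 + 7·3 + 3·8 = 105
‖A‖ = √164 = 12.8062, ‖B‖ = √127 = 11.2694
cos = 105/(√164·√127) = 105/√20828 = 0.7276

0.7276


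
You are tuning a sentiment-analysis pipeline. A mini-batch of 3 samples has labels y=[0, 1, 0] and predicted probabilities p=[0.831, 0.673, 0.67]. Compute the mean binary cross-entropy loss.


L[0] = -ln(1-0.831) = -ln(0.169) = 1.7779
L[1] = -ln(0.673) = 0.396
L[2] = -ln(1-0.67) = -ln(0.33) = 1.1087
mean = (1.7779 + 0.396 + 1.1087)/3 = 1.0942

1.0942


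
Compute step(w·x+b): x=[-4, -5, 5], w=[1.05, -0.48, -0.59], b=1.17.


z = (-4)·(1.05) + (-5)·(-0.48) + (5)·(-0.59) + 1.17
  = -3.58
step(z) = 0 (z<0)

0


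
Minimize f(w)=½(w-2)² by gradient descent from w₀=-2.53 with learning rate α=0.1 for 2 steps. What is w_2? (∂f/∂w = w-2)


step 1: grad = -2.53-2 = -4.53; w = -2.53 - 0.1·(-4.53) = -2.077
step 2: grad = -2.077-2 = -4.077; w = -2.077 - 0.1·(-4.077) = -1.6693

-1.6693


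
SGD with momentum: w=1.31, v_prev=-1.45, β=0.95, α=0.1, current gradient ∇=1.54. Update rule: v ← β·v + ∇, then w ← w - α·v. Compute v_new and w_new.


v_new = 0.95·-1.45 + 1.54 = -1.3775 + 1.54 = 0.1625
w_new = 1.31 - 0.1·0.1625 = 1.31 - 0.01625 = 1.29375

v_new=0.1625, w_new=1.29375


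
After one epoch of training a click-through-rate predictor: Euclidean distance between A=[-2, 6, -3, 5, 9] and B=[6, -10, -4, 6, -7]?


d = √((-2-6)² + (6+ 10)² + (-3+ 4)² + (5-6)² + (9+ 7)²)
  = √(64 + 256 + 1 + 1 + 256)
  = √578 = 24.0416

24.0416


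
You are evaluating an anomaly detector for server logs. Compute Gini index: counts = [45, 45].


Probabilities: [45/90, 45/90] ≈ [0.5, 0.5]
Σpᵢ² = (2025 + 2025)/90² = 4050/8100
Gini = 1 - Σpᵢ² = 1 - 4050/8100 = 0.5

0.5


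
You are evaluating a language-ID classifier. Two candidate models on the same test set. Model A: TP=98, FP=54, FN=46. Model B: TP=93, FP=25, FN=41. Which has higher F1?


Model A: P=98/152=0.6447, R=98/144=0.6806, F1=2PR/(P+R)=2TP/(2TP+FP+FN)=196/296=0.6622
Model B: P=93/118=0.7881, R=93/134=0.694, F1=2PR/(P+R)=2TP/(2TP+FP+FN)=186/252=0.7381
0.6622 < 0.7381 → Model B

Model B


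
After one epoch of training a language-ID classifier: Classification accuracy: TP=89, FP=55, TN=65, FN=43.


Accuracy = (TP+TN)/(TP+TN+FP+FN)
= (89+65)/(252)
= 154/252 = 61.11%

61.11%


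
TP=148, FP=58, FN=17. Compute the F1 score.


Precision = 148/206 = 0.7184
Recall = 148/165 = 0.897
F1 = 2·P·R/(P+R) = 2·TP/(2·TP+FP+FN) = 296/(296+58+17) = 296/371 = 0.7978

0.7978


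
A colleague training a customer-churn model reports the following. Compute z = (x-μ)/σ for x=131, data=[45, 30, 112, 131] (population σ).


μ = 79.5, σ = 42.8632
z = (131 - 79.5)/42.8632 = 1.2015

1.2015


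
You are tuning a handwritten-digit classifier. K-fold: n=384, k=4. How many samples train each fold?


Fold size = 384/4 = 96
Training per fold = 384 - 96 = 288

288


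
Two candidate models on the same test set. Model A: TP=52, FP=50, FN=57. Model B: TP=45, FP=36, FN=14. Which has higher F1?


Model A: P=52/102=0.5098, R=52/109=0.4771, F1=2PR/(P+R)=2TP/(2TP+FP+FN)=104/211=0.4929
Model B: P=45/81=0.5556, R=45/59=0.7627, F1=2PR/(P+R)=2TP/(2TP+FP+FN)=90/140=0.6429
0.4929 < 0.6429 → Model B

Model B


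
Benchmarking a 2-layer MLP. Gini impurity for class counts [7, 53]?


Probabilities: [7/60, 53/60] ≈ [0.1167, 0.8833]
Σpᵢ² = (49 + 2809)/60² = 2858/3600
Gini = 1 - Σpᵢ² = 1 - 2858/3600 = 0.2061

0.2061


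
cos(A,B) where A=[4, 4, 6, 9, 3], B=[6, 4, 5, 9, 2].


A·B = 4·6 + 4·4 + 6·5 + 9·9 + 3·2 = 157
‖A‖ = √158 = 12.5698, ‖B‖ = √162 = 12.7279
cos = 157/(√158·√162) = 157/√25596 = 0.9813

0.9813


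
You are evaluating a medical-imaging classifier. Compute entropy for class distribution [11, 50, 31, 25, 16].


Probabilities: [11/133, 50/133, 31/133, 25/133, 16/133] ≈ [0.0827, 0.3759, 0.2331, 0.188, 0.1203]
H = -((11/133)·log₂(11/133) + (50/133)·log₂(50/133) + (31/133)·log₂(31/133) + (25/133)·log₂(25/133) + (16/133)·log₂(16/133))
  = 2.1386 bits

2.1386 bits


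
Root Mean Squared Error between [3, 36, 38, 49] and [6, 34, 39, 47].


MSE = 18/4 = 4.5
RMSE = √(18/4) = 2.1213

2.1213


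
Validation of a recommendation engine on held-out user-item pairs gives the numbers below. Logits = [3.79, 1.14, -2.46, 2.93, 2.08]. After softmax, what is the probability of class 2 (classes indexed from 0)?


Exponentials: e^3.79=44.2564, e^1.14=3.1268, e^-2.46=0.0854, e^2.93=18.7276, e^2.08=8.0045
Sum = 74.2007
Softmax = [0.5964, 0.0421, 0.0012, 0.2524, 0.1079]
p[2] = 0.0854/74.2007 = 0.0012

0.0012


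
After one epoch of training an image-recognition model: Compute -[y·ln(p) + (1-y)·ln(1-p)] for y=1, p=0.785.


BCE = -[y·ln(p) + (1-y)·ln(1-p)]
= -1·ln(0.785) - 0
= -ln(0.785) = 0.2421

0.2421


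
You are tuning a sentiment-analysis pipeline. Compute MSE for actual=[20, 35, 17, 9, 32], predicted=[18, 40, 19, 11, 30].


Squared errors: (20-18)²=4, (35-40)²=25, (17-19)²=4, (9-11)²=4, (32-30)²=4
Sum = 41
MSE = 41/5 = 41/5

41/5


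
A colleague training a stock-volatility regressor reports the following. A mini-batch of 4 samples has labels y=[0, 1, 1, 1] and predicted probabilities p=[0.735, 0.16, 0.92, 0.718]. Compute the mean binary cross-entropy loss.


L[0] = -ln(1-0.735) = -ln(0.265) = 1.328
L[1] = -ln(0.16) = 1.8326
L[2] = -ln(0.92) = 0.0834
L[3] = -ln(0.718) = 0.3313
mean = (1.328 + 1.8326 + 0.0834 + 0.3313)/4 = 0.8938

0.8938


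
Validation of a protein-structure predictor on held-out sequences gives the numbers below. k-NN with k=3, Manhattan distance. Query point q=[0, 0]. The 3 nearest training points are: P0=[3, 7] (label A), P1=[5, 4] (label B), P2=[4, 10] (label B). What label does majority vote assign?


d(q,P0) = 10  (label A)
d(q,P1) = 9  (label B)
d(q,P2) = 14  (label B)
Votes: A=1, B=2
Majority → B

B


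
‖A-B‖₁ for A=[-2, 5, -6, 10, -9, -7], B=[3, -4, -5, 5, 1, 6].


d = |-2-3| + |5+ 4| + |-6+ 5| + |10-5| + |-9-1| + |-7-6|
  = 5 + 9 + 1 + 5 + 10 + 13
  = 43

43


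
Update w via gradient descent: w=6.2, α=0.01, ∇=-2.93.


w_new = w - α·∇
= 6.2 - 0.01·-2.93
= 6.2 + 0.0293
= 6.2293

6.2293


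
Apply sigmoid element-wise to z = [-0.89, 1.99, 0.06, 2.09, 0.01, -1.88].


σ(-0.89) = 1/(1+e^0.89) = 0.2911
σ(1.99) = 1/(1+e^-1.99) = 0.8797
σ(0.06) = 1/(1+e^-0.06) = 0.515
σ(2.09) = 1/(1+e^-2.09) = 0.8899
σ(0.01) = 1/(1+e^-0.01) = 0.5025
σ(-1.88) = 1/(1+e^1.88) = 0.1324
result = [0.2911, 0.8797, 0.515, 0.8899, 0.5025, 0.1324]

[0.2911, 0.8797, 0.515, 0.8899, 0.5025, 0.1324]


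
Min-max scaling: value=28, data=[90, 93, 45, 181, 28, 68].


min=28, max=181
(28-28)/(181-28) = 0/153 = 0.0

0.0


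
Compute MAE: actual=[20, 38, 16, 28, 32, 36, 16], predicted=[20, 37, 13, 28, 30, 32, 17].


Absolute errors: |20-20|=0, |38-37|=1, |16-13|=3, |28-28|=0, |32-30|=2, |36-32|=4, |16-17|=1
Sum = 11
MAE = 11/7 = 11/7

11/7


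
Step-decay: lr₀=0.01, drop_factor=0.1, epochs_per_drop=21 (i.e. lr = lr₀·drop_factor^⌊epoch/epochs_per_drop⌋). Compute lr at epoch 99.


n_drops = ⌊99/21⌋ = 4
lr = 0.01·0.1^4 = 0.01·0.0001 = 0.000001

0.000001


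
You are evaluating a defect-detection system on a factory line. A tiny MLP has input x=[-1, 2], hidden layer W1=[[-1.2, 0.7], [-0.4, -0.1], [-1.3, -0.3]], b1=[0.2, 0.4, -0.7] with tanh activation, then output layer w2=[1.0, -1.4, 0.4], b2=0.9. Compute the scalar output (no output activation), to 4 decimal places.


z1[0] = (-1.2)·(-1) + (0.7)·(2) + 0.2 = 2.8
z1[1] = (-0.4)·(-1) + (-0.1)·(2) + 0.4 = 0.6
z1[2] = (-1.3)·(-1) + (-0.3)·(2) - 0.7 = 0.0
h = tanh(z1) = [0.9926, 0.537, 0.0]
output = (1.0)·(0.9926) + (-1.4)·(0.537) + (0.4)·(0.0) + 0.9 = 1.1408

1.1408


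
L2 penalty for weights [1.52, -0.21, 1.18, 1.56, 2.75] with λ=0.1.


‖w‖₂² = (1.52)² + (-0.21)² + (1.18)² + (1.56)² + (2.75)²
     = 2.3104 + 0.0441 + 1.3924 + 2.4336 + 7.5625
     = 13.743
λ·‖w‖₂² = 0.1·13.743 = 1.3743

1.3743


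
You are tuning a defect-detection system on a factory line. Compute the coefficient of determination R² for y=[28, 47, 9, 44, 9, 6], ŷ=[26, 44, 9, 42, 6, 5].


ȳ = 23.8333
SS_res = Σ(y-ŷ)² = 27
SS_tot = Σ(y-ȳ)² = 1718.83
R² = 1 - SS_res/SS_tot = 1 - 0.0157 = 0.9843

0.9843


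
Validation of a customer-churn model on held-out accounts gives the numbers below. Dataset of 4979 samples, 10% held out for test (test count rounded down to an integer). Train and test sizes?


Test = ⌊4979·10/100⌋ = 497
Train = 4979 - 497 = 4482

Train: 4482, Test: 497


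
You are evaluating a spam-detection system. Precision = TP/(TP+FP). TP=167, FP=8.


Precision = TP/(TP+FP)
= 167/(167+8)
= 167/175 = 95.43%

95.43%


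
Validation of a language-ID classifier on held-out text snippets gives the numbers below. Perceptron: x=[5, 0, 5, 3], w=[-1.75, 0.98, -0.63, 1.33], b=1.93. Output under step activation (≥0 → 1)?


z = (5)·(-1.75) + (0)·(0.98) + (5)·(-0.63) + (3)·(1.33) + 1.93
  = -5.98
step(z) = 0 (z<0)

0


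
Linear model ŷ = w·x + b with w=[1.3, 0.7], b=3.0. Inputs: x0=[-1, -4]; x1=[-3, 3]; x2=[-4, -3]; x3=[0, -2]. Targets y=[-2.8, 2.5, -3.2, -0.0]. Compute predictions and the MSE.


ŷ0 = (1.3)·(-1) + (0.7)·(-4) + 3.0 = -1.1
ŷ1 = (1.3)·(-3) + (0.7)·(3) + 3.0 = 1.2
ŷ2 = (1.3)·(-4) + (0.7)·(-3) + 3.0 = -4.3
ŷ3 = (1.3)·(0) + (0.7)·(-2) + 3.0 = 1.6
errors² = [2.89, 1.69, 1.21, 2.56]
MSE = 8.3500/4 = 2.0875

2.0875


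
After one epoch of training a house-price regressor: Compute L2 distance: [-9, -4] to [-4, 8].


d = √((-9+ 4)² + (-4-8)²)
  = √(25 + 144)
  = √169 = 13.0

13.0


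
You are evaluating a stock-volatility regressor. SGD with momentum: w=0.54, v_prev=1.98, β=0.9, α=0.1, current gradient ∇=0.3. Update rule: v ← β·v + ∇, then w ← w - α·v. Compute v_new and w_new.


v_new = 0.9·1.98 + 0.3 = 1.782 + 0.3 = 2.082
w_new = 0.54 - 0.1·2.082 = 0.54 - 0.2082 = 0.3318

v_new=2.082, w_new=0.3318


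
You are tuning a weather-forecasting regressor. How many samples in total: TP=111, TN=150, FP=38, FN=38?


Total = TP + TN + FP + FN
= 111 + 150 + 38 + 38
= 337
(Predicted positive: 149, predicted negative: 188)

337


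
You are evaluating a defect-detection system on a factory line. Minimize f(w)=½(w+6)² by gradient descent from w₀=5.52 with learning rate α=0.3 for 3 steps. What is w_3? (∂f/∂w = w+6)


step 1: grad = 5.52+6 = 11.52; w = 5.52 - 0.3·(11.52) = 2.064
step 2: grad = 2.064+6 = 8.064; w = 2.064 - 0.3·(8.064) = -0.3552
step 3: grad = -0.3552+6 = 5.6448; w = -0.3552 - 0.3·(5.6448) = -2.04864

-2.04864


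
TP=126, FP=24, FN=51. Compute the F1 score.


Precision = 126/150 = 0.84
Recall = 126/177 = 0.7119
F1 = 2·P·R/(P+R) = 2·TP/(2·TP+FP+FN) = 252/(252+24+51) = 252/327 = 0.7706

0.7706


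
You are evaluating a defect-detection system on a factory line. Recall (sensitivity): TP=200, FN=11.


Recall = TP/(TP+FN)
= 200/(200+11)
= 200/211 = 94.79%

94.79%


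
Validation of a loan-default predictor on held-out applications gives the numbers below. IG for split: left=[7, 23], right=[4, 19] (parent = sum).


Parent = [11, 42], H_parent = 0.7368
H_left = 0.7838 (n=30), H_right = 0.6666 (n=23)
H_children = (30/53)·0.7838 + (23/53)·0.6666 = 0.7329
IG = 0.7368 - 0.7329 = 0.0039

0.0039


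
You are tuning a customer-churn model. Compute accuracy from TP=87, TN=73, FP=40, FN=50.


Accuracy = (TP+TN)/(TP+TN+FP+FN)
= (87+73)/(250)
= 160/250 = 64.0%

64.0%


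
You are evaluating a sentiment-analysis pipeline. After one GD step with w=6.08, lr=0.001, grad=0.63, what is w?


w_new = w - α·∇
= 6.08 - 0.001·0.63
= 6.08 - 0.00063
= 6.07937

6.07937


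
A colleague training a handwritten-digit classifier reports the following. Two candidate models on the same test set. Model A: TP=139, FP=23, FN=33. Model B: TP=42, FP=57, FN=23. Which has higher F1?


Model A: P=139/162=0.858, R=139/172=0.8081, F1=2PR/(P+R)=2TP/(2TP+FP+FN)=278/334=0.8323
Model B: P=42/99=0.4242, R=42/65=0.6462, F1=2PR/(P+R)=2TP/(2TP+FP+FN)=84/164=0.5122
0.8323 > 0.5122 → Model A

Model A


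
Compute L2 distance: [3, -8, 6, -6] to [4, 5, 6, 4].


d = √((3-4)² + (-8-5)² + (6-6)² + (-6-4)²)
  = √(1 + 169 + 0 + 100)
  = √270 = 16.4317

16.4317


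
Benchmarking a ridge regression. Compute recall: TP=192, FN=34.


Recall = TP/(TP+FN)
= 192/(192+34)
= 192/226 = 84.96%

84.96%


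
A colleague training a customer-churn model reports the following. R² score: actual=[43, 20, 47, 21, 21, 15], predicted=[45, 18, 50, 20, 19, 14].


ȳ = 27.8333
SS_res = Σ(y-ŷ)² = 23
SS_tot = Σ(y-ȳ)² = 916.83
R² = 1 - SS_res/SS_tot = 1 - 0.0251 = 0.9749

0.9749


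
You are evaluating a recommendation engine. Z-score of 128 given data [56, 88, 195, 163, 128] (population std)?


μ = 126, σ = 49.956
z = (128 - 126)/49.956 = 0.04

0.04
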